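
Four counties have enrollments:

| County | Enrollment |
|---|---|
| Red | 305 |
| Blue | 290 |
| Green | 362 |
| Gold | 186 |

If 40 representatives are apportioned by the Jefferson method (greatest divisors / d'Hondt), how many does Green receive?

Standard divisor 1143/40 ≈ 28.575; standard quotas: Red 10.674, Blue 10.149, Green 12.668, Gold 6.509.
Rounding down gives 10, 10, 12, 6 = 38 seats, so the divisor must be adjusted.
With modified divisor 27: modified quotas Red 11.296, Blue 10.741, Green 13.407, Gold 6.889.
Rounding down: Red 11, Blue 10, Green 13, Gold 6 (total 40).
Green receives 13.

13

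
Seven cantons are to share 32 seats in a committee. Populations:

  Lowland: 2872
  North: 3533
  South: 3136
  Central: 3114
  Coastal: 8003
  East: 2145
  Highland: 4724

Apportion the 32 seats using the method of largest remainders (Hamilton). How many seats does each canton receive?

Total 27527; standard divisor 27527/32 ≈ 860.219.
Standard quotas: Lowland 3.3387, North 4.1071, South 3.6456, Central 3.6200, Coastal 9.3034, East 2.4936, Highland 5.4916.
Lower quotas: Lowland 3, North 4, South 3, Central 3, Coastal 9, East 2, Highland 5 (sum 29, leaving 3 seats).
Remainders in descending order: South 0.6456, Central 0.6200, East 0.4936, Highland 0.4916, Lowland 0.3387, Coastal 0.3034, North 0.1071.
The surplus seats go to South, Central, East.

Lowland 3; North 4; South 4; Central 4; Coastal 9; East 3; Highland 5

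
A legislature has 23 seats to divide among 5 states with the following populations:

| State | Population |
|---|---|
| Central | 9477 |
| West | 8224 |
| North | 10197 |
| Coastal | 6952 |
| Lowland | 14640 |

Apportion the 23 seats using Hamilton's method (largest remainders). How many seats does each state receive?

Central: 4, West: 4, North: 5, Coastal: 3, Lowland: 7

Total 49490; standard divisor 49490/23 ≈ 2151.739.
Standard quotas: Central 4.4043, West 3.8220, North 4.7390, Coastal 3.2309, Lowland 6.8038.
Lower quotas: Central 4, West 3, North 4, Coastal 3, Lowland 6 (sum 20, leaving 3 seats).
Remainders in descending order: West 0.8220, Lowland 0.8038, North 0.7390, Central 0.4043, Coastal 0.2309.
Largest remainders: West, Lowland, North receive the extra seats.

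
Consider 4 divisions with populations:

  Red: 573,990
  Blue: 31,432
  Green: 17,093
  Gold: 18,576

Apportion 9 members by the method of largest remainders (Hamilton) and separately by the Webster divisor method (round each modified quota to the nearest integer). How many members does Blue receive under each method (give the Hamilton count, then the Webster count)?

Hamilton: Red 8, Blue 1, Green 0, Gold 0.
Webster: Red 9, Blue 0, Green 0, Gold 0.
Blue gets 1 under Hamilton and 0 under Webster.

1 and 0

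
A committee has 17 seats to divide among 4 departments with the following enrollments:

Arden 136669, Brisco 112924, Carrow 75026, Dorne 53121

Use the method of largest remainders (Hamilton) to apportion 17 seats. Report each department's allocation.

Total 377740; standard divisor 377740/17 = 22220.
Standard quotas: Arden 6.1507, Brisco 5.0821, Carrow 3.3765, Dorne 2.3907.
Lower quotas: Arden 6, Brisco 5, Carrow 3, Dorne 2 (sum 16, leaving 1 seat).
Remainders in descending order: Dorne 0.3907, Carrow 0.3765, Arden 0.1507, Brisco 0.0821.
The surplus seat goes to Dorne.

Arden: 6; Brisco: 5; Carrow: 3; Dorne: 3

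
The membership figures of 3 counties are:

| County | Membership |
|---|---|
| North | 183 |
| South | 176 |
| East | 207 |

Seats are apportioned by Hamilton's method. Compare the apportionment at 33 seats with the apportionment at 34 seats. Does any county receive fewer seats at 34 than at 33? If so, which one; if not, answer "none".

none

At 33 seats: North 11, South 10, East 12.
At 34 seats: North 11, South 11, East 12.
No county's allocation decreased.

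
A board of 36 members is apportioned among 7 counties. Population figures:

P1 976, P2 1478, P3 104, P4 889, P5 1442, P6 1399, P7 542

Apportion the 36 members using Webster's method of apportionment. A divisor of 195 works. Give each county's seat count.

P1 5; P2 8; P3 1; P4 5; P5 7; P6 7; P7 3

With modified divisor 195: modified quotas P1 5.005, P2 7.579, P3 0.533, P4 4.559, P5 7.395, P6 7.174, P7 2.779.
Rounding to the nearest integer: P1 5, P2 8, P3 1, P4 5, P5 7, P6 7, P7 3 (total 36).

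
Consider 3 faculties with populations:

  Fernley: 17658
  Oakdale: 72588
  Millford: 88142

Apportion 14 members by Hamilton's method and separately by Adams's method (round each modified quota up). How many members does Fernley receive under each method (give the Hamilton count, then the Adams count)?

Hamilton: Fernley 1, Oakdale 6, Millford 7.
Adams: Fernley 2, Oakdale 5, Millford 7.
Fernley gets 1 under Hamilton and 2 under Adams.

1 and 2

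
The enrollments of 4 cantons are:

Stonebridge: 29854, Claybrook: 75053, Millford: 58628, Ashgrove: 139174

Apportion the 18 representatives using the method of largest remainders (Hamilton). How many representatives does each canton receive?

Stonebridge: 2; Claybrook: 4; Millford: 4; Ashgrove: 8

Total 302709; standard divisor 302709/18 ≈ 16817.167.
Standard quotas: Stonebridge 1.7752, Claybrook 4.4629, Millford 3.4862, Ashgrove 8.2757.
Lower quotas: Stonebridge 1, Claybrook 4, Millford 3, Ashgrove 8 (sum 16, leaving 2 seats).
Remainders in descending order: Stonebridge 0.7752, Millford 0.4862, Claybrook 0.4629, Ashgrove 0.2757.
The surplus seats go to Stonebridge, Millford.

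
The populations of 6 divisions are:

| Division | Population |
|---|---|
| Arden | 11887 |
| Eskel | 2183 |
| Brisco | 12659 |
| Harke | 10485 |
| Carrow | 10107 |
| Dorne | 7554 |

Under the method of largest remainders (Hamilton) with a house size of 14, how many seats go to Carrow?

Standard divisor: 54875 ÷ 14 ≈ 3919.643.
Standard quotas: Arden 3.0327, Eskel 0.5569, Brisco 3.2296, Harke 2.6750, Carrow 2.5786, Dorne 1.9272.
Lower quotas: Arden 3, Eskel 0, Brisco 3, Harke 2, Carrow 2, Dorne 1 (sum 11, leaving 3 seats).
Remainders in descending order: Dorne 0.9272, Harke 0.6750, Carrow 0.5786, Eskel 0.5569, Brisco 0.2296, Arden 0.0327.
The surplus seats go to Dorne, Harke, Carrow.
Carrow receives 3.

3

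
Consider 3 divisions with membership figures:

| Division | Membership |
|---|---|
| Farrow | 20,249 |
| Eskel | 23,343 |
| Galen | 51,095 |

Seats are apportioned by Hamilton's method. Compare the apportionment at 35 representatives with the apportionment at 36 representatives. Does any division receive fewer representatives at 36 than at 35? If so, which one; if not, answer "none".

none

At 35 seats: Farrow 7, Eskel 9, Galen 19.
At 36 seats: Farrow 8, Eskel 9, Galen 19.
No division's allocation decreased.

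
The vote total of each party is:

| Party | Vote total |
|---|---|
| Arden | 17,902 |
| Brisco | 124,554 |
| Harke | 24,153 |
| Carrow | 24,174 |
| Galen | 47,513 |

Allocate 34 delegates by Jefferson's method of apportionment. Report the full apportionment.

Standard divisor 238296/34 ≈ 7008.706; standard quotas: Arden 2.554, Brisco 17.771, Harke 3.446, Carrow 3.449, Galen 6.779.
Rounding down gives 2, 17, 3, 3, 6 = 31 seats, so the divisor must be adjusted.
With modified divisor 6400: modified quotas Arden 2.797, Brisco 19.462, Harke 3.774, Carrow 3.777, Galen 7.424.
Rounding down: Arden 2, Brisco 19, Harke 3, Carrow 3, Galen 7 (total 34).

Arden: 2; Brisco: 19; Harke: 3; Carrow: 3; Galen: 7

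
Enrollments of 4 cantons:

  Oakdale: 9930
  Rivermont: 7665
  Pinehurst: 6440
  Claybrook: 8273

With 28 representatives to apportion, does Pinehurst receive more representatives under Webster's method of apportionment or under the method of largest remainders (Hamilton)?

Webster: Oakdale 8, Rivermont 7, Pinehurst 6, Claybrook 7.
Hamilton: Oakdale 9, Rivermont 7, Pinehurst 5, Claybrook 7.
Pinehurst gets 6 under Webster and 5 under Hamilton.

Webster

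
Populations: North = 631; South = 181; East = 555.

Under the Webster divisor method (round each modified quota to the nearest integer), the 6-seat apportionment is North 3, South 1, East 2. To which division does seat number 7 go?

Priority for the next seat is population ÷ (current seats + 0.5).
Priorities: North 180.286, South 120.667, East 222.000.
Highest priority: East.

East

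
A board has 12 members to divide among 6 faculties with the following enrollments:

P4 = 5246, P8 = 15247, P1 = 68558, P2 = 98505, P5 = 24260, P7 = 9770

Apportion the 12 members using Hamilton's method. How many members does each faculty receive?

P4=0, P8=1, P1=4, P2=5, P5=1, P7=1

The standard divisor is 221586/12 ≈ 18465.5.
Standard quotas: P4 0.2841, P8 0.8257, P1 3.7128, P2 5.3345, P5 1.3138, P7 0.5291.
Lower quotas: P4 0, P8 0, P1 3, P2 5, P5 1, P7 0 (sum 9, leaving 3 seats).
Remainders in descending order: P8 0.8257, P1 0.7128, P7 0.5291, P2 0.3345, P5 0.3138, P4 0.2841.
Largest remainders: P8, P1, P7 receive the extra seats.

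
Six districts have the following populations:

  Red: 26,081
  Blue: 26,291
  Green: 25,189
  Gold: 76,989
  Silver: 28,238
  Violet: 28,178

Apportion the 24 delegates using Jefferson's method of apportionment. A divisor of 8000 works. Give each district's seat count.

Red 3, Blue 3, Green 3, Gold 9, Silver 3, Violet 3

With modified divisor 8000: modified quotas Red 3.260, Blue 3.286, Green 3.149, Gold 9.624, Silver 3.530, Violet 3.522.
Rounding down: Red 3, Blue 3, Green 3, Gold 9, Silver 3, Violet 3 (total 24).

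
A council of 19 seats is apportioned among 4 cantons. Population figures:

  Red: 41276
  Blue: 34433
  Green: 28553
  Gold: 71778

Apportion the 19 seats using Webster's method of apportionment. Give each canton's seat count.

Standard divisor 176040/19 ≈ 9265.263; standard quotas: Red 4.455, Blue 3.716, Green 3.082, Gold 7.747.
Rounding to the nearest integer gives Red 4, Blue 4, Green 3, Gold 8 — total 19, matching the house size, so no adjustment is needed.

Red: 4, Blue: 4, Green: 3, Gold: 8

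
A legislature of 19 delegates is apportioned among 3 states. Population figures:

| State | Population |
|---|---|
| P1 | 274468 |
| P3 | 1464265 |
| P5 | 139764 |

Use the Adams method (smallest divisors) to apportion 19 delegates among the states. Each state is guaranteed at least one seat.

Standard divisor 1878497/19 ≈ 98868.263; standard quotas: P1 2.776, P3 14.810, P5 1.414.
Rounding up gives 3, 15, 2 = 20 seats, so the divisor must be adjusted.
With modified divisor 108600: modified quotas P1 2.527, P3 13.483, P5 1.287.
Rounding up: P1 3, P3 14, P5 2 (total 19).

P1 3; P3 14; P5 2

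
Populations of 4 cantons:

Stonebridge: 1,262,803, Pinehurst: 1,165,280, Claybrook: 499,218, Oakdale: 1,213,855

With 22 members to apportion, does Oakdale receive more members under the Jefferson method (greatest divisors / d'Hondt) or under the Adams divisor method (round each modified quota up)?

Jefferson: Stonebridge 7, Pinehurst 6, Claybrook 2, Oakdale 7.
Adams: Stonebridge 7, Pinehurst 6, Claybrook 3, Oakdale 6.
Oakdale gets 7 under Jefferson and 6 under Adams.

Jefferson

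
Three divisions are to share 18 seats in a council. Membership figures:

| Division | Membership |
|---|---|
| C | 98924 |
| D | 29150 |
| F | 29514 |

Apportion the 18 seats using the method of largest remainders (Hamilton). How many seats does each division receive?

C 11, D 3, F 4

The standard divisor is 157588/18 ≈ 8754.889.
Standard quotas: C 11.2993, D 3.3296, F 3.3711.
Lower quotas: C 11, D 3, F 3 (sum 17, leaving 1 seat).
Remainders in descending order: F 0.3711, D 0.3296, C 0.2993.
The surplus seat goes to F.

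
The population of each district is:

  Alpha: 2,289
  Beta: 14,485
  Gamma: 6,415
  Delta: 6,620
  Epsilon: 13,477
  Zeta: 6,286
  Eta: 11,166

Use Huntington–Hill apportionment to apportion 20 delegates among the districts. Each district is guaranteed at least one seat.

Alpha 1, Beta 5, Gamma 2, Delta 2, Epsilon 4, Zeta 2, Eta 4

With divisor 3118: modified quotas Alpha 0.734, Beta 4.646, Gamma 2.057, Delta 2.123, Epsilon 4.322, Zeta 2.016, Eta 3.581.
Geometric-mean thresholds: Alpha (min 1), Beta √(4·5)=4.472, Gamma √(2·3)=2.449, Delta √(2·3)=2.449, Epsilon √(4·5)=4.472, Zeta √(2·3)=2.449, Eta √(3·4)=3.464.
Each quota rounded against its threshold gives Alpha 1, Beta 5, Gamma 2, Delta 2, Epsilon 4, Zeta 2, Eta 4 (total 20).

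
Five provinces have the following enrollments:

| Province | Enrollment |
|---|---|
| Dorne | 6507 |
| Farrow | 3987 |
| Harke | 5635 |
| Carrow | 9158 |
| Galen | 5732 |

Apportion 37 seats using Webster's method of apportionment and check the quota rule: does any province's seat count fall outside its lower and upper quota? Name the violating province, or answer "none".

none

Standard quotas: Dorne 7.762, Farrow 4.756, Harke 6.722, Carrow 10.924, Galen 6.837.
Webster allocation: Dorne 8, Farrow 5, Harke 6, Carrow 11, Galen 7.
Every allocation lies between the lower and upper quota.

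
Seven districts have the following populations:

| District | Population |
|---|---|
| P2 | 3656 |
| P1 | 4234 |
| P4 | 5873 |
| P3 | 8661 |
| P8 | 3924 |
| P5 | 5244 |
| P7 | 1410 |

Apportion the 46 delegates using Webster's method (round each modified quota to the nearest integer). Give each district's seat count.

P2 5, P1 6, P4 8, P3 12, P8 6, P5 7, P7 2

Standard divisor 33002/46 ≈ 717.435; standard quotas: P2 5.096, P1 5.902, P4 8.186, P3 12.072, P8 5.469, P5 7.309, P7 1.965.
Rounding to the nearest integer gives 5, 6, 8, 12, 5, 7, 2 = 45 seats, so the divisor must be adjusted.
With modified divisor 710: modified quotas P2 5.149, P1 5.963, P4 8.272, P3 12.199, P8 5.527, P5 7.386, P7 1.986.
Rounding to the nearest integer: P2 5, P1 6, P4 8, P3 12, P8 6, P5 7, P7 2 (total 46).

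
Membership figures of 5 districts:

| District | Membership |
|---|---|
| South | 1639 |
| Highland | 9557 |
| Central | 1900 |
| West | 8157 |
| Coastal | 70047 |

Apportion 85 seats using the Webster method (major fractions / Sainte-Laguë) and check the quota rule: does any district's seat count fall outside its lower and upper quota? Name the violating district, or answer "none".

Coastal

Standard quotas: South 1.526, Highland 8.898, Central 1.769, West 7.594, Coastal 65.214.
Webster allocation: South 2, Highland 9, Central 2, West 8, Coastal 64.
Coastal has quota 65.214 (lower 65, upper 66) but receives 64 — outside the quota interval.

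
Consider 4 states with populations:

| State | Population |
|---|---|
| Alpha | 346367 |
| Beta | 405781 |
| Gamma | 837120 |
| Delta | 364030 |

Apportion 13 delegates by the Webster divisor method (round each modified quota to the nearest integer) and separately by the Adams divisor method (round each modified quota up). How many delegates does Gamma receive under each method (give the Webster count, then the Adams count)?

6 and 5

Webster: Alpha 2, Beta 3, Gamma 6, Delta 2.
Adams: Alpha 2, Beta 3, Gamma 5, Delta 3.
Gamma gets 6 under Webster and 5 under Adams.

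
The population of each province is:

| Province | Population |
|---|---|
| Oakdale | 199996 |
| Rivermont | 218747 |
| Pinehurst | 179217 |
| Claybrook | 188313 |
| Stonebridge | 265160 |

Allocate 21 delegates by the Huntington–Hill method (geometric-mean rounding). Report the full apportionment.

Oakdale 4, Rivermont 4, Pinehurst 4, Claybrook 4, Stonebridge 5

With divisor 50324: modified quotas Oakdale 3.974, Rivermont 4.347, Pinehurst 3.561, Claybrook 3.742, Stonebridge 5.269.
Geometric-mean thresholds: Oakdale √(3·4)=3.464, Rivermont √(4·5)=4.472, Pinehurst √(3·4)=3.464, Claybrook √(3·4)=3.464, Stonebridge √(5·6)=5.477.
Each quota rounded against its threshold gives Oakdale 4, Rivermont 4, Pinehurst 4, Claybrook 4, Stonebridge 5 (total 21).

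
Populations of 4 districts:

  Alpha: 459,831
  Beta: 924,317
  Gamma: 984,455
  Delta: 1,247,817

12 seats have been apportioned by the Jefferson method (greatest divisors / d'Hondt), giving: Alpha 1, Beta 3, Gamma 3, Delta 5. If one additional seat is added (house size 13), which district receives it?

Priority for the next seat is population ÷ (current seats + 1).
Priorities: Alpha 229915.500, Beta 231079.250, Gamma 246113.750, Delta 207969.500.
Highest priority: Gamma.

Gamma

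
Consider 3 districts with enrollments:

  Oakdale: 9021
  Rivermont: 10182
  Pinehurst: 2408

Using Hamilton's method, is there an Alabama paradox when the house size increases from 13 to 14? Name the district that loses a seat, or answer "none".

At 13 seats: Oakdale 5, Rivermont 6, Pinehurst 2.
At 14 seats: Oakdale 6, Rivermont 7, Pinehurst 1.
Pinehurst drops from 2 to 1.

Pinehurst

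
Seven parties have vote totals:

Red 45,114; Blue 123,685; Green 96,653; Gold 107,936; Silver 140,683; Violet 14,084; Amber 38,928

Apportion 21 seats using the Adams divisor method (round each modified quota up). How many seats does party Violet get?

1

Standard divisor 567083/21 ≈ 27003.952; standard quotas: Red 1.671, Blue 4.580, Green 3.579, Gold 3.997, Silver 5.210, Violet 0.522, Amber 1.442.
Rounding up gives 2, 5, 4, 4, 6, 1, 2 = 24 seats, so the divisor must be adjusted.
With modified divisor 33700: modified quotas Red 1.339, Blue 3.670, Green 2.868, Gold 3.203, Silver 4.175, Violet 0.418, Amber 1.155.
Rounding up: Red 2, Blue 4, Green 3, Gold 4, Silver 5, Violet 1, Amber 2 (total 21).
Violet receives 1.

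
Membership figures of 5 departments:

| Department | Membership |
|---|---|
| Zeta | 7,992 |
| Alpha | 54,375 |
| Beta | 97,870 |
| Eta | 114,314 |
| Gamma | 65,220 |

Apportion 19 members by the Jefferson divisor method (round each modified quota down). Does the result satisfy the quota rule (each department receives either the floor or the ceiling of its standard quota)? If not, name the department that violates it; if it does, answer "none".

none

Standard quotas: Zeta 0.447, Alpha 3.041, Beta 5.473, Eta 6.392, Gamma 3.647.
Jefferson allocation: Zeta 0, Alpha 3, Beta 6, Eta 7, Gamma 3.
Every allocation lies between the lower and upper quota.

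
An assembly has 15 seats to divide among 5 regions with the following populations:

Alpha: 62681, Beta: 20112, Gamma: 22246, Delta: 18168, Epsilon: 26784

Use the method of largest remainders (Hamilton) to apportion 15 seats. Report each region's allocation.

Alpha 6; Beta 2; Gamma 2; Delta 2; Epsilon 3

Standard divisor: 149991 ÷ 15 ≈ 9999.4.
Standard quotas: Alpha 6.2685, Beta 2.0113, Gamma 2.2247, Delta 1.8169, Epsilon 2.6786.
Lower quotas: Alpha 6, Beta 2, Gamma 2, Delta 1, Epsilon 2 (sum 13, leaving 2 seats).
Remainders in descending order: Delta 0.8169, Epsilon 0.6786, Alpha 0.2685, Gamma 0.2247, Beta 0.0113.
Largest remainders: Delta, Epsilon receive the extra seats.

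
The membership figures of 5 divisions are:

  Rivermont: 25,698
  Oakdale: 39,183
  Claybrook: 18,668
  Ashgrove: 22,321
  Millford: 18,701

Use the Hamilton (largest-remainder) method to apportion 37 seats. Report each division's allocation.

Standard divisor: 124571 ÷ 37 ≈ 3366.784.
Standard quotas: Rivermont 7.6328, Oakdale 11.6381, Claybrook 5.5448, Ashgrove 6.6298, Millford 5.5546.
Lower quotas: Rivermont 7, Oakdale 11, Claybrook 5, Ashgrove 6, Millford 5 (sum 34, leaving 3 seats).
Remainders in descending order: Oakdale 0.6381, Rivermont 0.6328, Ashgrove 0.6298, Millford 0.5546, Claybrook 0.5448.
The surplus seats go to Oakdale, Rivermont, Ashgrove.

Rivermont=8; Oakdale=12; Claybrook=5; Ashgrove=7; Millford=5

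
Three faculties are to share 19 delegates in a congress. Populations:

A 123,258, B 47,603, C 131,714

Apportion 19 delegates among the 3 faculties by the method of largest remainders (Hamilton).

A: 8; B: 3; C: 8

The standard divisor is 302575/19 = 15925.
Standard quotas: A 7.7399, B 2.9892, C 8.2709.
Lower quotas: A 7, B 2, C 8 (sum 17, leaving 2 seats).
Remainders in descending order: B 0.9892, A 0.7399, C 0.2709.
The surplus seats go to B, A.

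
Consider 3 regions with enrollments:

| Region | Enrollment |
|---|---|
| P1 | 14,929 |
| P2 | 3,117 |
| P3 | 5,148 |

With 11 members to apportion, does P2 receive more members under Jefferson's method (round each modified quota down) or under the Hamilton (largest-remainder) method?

Hamilton

Jefferson: P1 8, P2 1, P3 2.
Hamilton: P1 7, P2 2, P3 2.
P2 gets 1 under Jefferson and 2 under Hamilton.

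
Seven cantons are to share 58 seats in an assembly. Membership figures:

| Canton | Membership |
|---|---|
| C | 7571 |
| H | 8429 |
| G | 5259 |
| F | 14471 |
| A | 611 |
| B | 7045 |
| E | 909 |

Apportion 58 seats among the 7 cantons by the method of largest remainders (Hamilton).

Standard divisor: 44295 ÷ 58 ≈ 763.707.
Standard quotas: C 9.9135, H 11.0370, G 6.8861, F 18.9484, A 0.8000, B 9.2247, E 1.1902.
Lower quotas: C 9, H 11, G 6, F 18, A 0, B 9, E 1 (sum 54, leaving 4 seats).
Remainders in descending order: F 0.9484, C 0.9135, G 0.8861, A 0.8000, B 0.2247, E 0.1902, H 0.0370.
Largest remainders: F, C, G, A receive the extra seats.

C 10, H 11, G 7, F 19, A 1, B 9, E 1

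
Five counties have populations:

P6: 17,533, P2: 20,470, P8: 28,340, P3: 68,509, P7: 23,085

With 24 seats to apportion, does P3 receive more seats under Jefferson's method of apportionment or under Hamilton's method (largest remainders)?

Jefferson

Jefferson: P6 3, P2 3, P8 4, P3 11, P7 3.
Hamilton: P6 3, P2 3, P8 4, P3 10, P7 4.
P3 gets 11 under Jefferson and 10 under Hamilton.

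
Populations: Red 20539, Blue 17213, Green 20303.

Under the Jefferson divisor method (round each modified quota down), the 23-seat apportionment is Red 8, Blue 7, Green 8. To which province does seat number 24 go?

Red

Priority for the next seat is population ÷ (current seats + 1).
Priorities: Red 2282.111, Blue 2151.625, Green 2255.889.
Highest priority: Red.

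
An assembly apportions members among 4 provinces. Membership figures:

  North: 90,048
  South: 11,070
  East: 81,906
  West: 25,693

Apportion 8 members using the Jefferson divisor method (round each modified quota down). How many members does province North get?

4

Standard divisor 208717/8 ≈ 26089.625; standard quotas: North 3.451, South 0.424, East 3.139, West 0.985.
Rounding down gives 3, 0, 3, 0 = 6 seats, so the divisor must be adjusted.
With modified divisor 21500: modified quotas North 4.188, South 0.515, East 3.810, West 1.195.
Rounding down: North 4, South 0, East 3, West 1 (total 8).
North receives 4.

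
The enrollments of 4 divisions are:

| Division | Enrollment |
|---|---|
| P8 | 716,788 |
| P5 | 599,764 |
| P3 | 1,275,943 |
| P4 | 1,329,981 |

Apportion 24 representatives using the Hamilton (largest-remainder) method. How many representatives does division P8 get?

Standard divisor: 3922476 ÷ 24 ≈ 163436.5.
Standard quotas: P8 4.3857, P5 3.6697, P3 7.8070, P4 8.1376.
Lower quotas: P8 4, P5 3, P3 7, P4 8 (sum 22, leaving 2 seats).
Remainders in descending order: P3 0.8070, P5 0.6697, P8 0.3857, P4 0.1376.
The surplus seats go to P3, P5.
P8 receives 4.

4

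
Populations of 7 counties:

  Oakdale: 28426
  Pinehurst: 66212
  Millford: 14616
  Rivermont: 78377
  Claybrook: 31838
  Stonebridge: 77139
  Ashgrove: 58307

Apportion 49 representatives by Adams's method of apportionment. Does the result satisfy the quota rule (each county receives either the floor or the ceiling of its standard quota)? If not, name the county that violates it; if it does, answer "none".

none

Standard quotas: Oakdale 3.925, Pinehurst 9.141, Millford 2.018, Rivermont 10.821, Claybrook 4.396, Stonebridge 10.650, Ashgrove 8.050.
Adams allocation: Oakdale 4, Pinehurst 9, Millford 2, Rivermont 11, Claybrook 5, Stonebridge 10, Ashgrove 8.
Every allocation lies between the lower and upper quota.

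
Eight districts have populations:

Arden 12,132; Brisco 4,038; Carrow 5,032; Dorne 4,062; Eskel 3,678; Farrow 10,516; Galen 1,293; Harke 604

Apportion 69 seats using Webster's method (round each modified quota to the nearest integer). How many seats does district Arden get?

20

Standard divisor 41355/69 ≈ 599.348; standard quotas: Arden 20.242, Brisco 6.737, Carrow 8.396, Dorne 6.777, Eskel 6.137, Farrow 17.546, Galen 2.157, Harke 1.008.
Rounding to the nearest integer gives Arden 20, Brisco 7, Carrow 8, Dorne 7, Eskel 6, Farrow 18, Galen 2, Harke 1 — total 69, matching the house size, so no adjustment is needed.
Arden receives 20.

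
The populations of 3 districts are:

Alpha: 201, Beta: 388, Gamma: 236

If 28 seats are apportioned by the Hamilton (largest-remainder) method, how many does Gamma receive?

Standard divisor: 825 ÷ 28 ≈ 29.464.
Standard quotas: Alpha 6.822, Beta 13.168, Gamma 8.010.
Lower quotas: Alpha 6, Beta 13, Gamma 8 (sum 27, leaving 1 seat).
Remainders in descending order: Alpha 0.822, Beta 0.168, Gamma 0.010.
The surplus seat goes to Alpha.
Gamma receives 8.

8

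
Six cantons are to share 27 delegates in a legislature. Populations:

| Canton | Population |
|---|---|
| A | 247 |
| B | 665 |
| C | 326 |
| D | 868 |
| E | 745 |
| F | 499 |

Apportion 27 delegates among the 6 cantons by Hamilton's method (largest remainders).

A=2; B=5; C=3; D=7; E=6; F=4

The standard divisor is 3350/27 ≈ 124.074.
Standard quotas: A 1.991, B 5.360, C 2.627, D 6.996, E 6.004, F 4.022.
Lower quotas: A 1, B 5, C 2, D 6, E 6, F 4 (sum 24, leaving 3 seats).
Remainders in descending order: D 0.996, A 0.991, C 0.627, B 0.360, F 0.022, E 0.004.
Largest remainders: D, A, C receive the extra seats.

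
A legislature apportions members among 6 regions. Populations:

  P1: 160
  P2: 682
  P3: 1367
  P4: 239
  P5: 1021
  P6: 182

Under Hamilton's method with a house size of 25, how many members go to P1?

Total 3651; standard divisor 3651/25 ≈ 146.04.
Standard quotas: P1 1.096, P2 4.670, P3 9.360, P4 1.637, P5 6.991, P6 1.246.
Lower quotas: P1 1, P2 4, P3 9, P4 1, P5 6, P6 1 (sum 22, leaving 3 seats).
Remainders in descending order: P5 0.991, P2 0.670, P4 0.637, P3 0.360, P6 0.246, P1 0.096.
Largest remainders: P5, P2, P4 receive the extra seats.
P1 receives 1.

1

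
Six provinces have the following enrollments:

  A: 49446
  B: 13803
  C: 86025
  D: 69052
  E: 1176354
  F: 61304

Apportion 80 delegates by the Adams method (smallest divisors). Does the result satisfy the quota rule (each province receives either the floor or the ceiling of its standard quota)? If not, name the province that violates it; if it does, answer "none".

Standard quotas: A 2.717, B 0.758, C 4.727, D 3.794, E 64.636, F 3.368.
Adams allocation: A 3, B 1, C 5, D 4, E 63, F 4.
E has quota 64.636 (lower 64, upper 65) but receives 63 — outside the quota interval.

E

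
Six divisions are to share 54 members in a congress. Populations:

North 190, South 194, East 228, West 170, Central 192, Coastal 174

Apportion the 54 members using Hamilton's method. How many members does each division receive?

Standard divisor: 1148 ÷ 54 ≈ 21.259.
Standard quotas: North 8.937, South 9.125, East 10.725, West 7.997, Central 9.031, Coastal 8.185.
Lower quotas: North 8, South 9, East 10, West 7, Central 9, Coastal 8 (sum 51, leaving 3 seats).
Remainders in descending order: West 0.997, North 0.937, East 0.725, Coastal 0.185, South 0.125, Central 0.031.
Largest remainders: West, North, East receive the extra seats.

North 9; South 9; East 11; West 8; Central 9; Coastal 8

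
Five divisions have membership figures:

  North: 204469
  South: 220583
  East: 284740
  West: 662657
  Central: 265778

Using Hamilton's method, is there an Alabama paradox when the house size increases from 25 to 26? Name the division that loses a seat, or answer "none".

At 25 seats: North 3, South 4, East 4, West 10, Central 4.
At 26 seats: North 3, South 3, East 5, West 11, Central 4.
South drops from 4 to 3.

South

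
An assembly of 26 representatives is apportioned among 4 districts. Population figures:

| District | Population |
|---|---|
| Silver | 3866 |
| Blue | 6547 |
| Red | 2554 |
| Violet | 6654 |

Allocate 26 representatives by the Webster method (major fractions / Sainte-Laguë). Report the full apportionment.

Silver=5, Blue=9, Red=3, Violet=9

Standard divisor 19621/26 ≈ 754.654; standard quotas: Silver 5.123, Blue 8.676, Red 3.384, Violet 8.817.
Rounding to the nearest integer gives Silver 5, Blue 9, Red 3, Violet 9 — total 26, matching the house size, so no adjustment is needed.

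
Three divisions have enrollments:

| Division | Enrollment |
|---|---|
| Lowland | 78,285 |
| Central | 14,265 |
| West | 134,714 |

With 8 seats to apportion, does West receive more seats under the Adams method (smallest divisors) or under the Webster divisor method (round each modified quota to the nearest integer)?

Webster

Adams: Lowland 3, Central 1, West 4.
Webster: Lowland 3, Central 0, West 5.
West gets 4 under Adams and 5 under Webster.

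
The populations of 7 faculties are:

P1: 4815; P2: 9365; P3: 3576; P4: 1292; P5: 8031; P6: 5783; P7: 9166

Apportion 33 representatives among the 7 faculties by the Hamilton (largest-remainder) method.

P1 4; P2 7; P3 3; P4 1; P5 6; P6 5; P7 7

Total 42028; standard divisor 42028/33 ≈ 1273.576.
Standard quotas: P1 3.7807, P2 7.3533, P3 2.8078, P4 1.0145, P5 6.3059, P6 4.5408, P7 7.1971.
Lower quotas: P1 3, P2 7, P3 2, P4 1, P5 6, P6 4, P7 7 (sum 30, leaving 3 seats).
Remainders in descending order: P3 0.8078, P1 0.7807, P6 0.5408, P2 0.3533, P5 0.3059, P7 0.1971, P4 0.0145.
Largest remainders: P3, P1, P6 receive the extra seats.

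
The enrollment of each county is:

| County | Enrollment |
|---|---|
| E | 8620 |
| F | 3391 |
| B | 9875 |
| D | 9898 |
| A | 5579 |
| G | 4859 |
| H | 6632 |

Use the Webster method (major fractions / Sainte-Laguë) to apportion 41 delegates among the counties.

E: 7, F: 3, B: 8, D: 8, A: 5, G: 4, H: 6

Standard divisor 48854/41 ≈ 1191.561; standard quotas: E 7.234, F 2.846, B 8.287, D 8.307, A 4.682, G 4.078, H 5.566.
Rounding to the nearest integer gives E 7, F 3, B 8, D 8, A 5, G 4, H 6 — total 41, matching the house size, so no adjustment is needed.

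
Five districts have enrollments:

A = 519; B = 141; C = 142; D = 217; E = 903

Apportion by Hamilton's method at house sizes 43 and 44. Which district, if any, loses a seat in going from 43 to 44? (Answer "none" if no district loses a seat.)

none

At 43 seats: A 12, B 3, C 3, D 5, E 20.
At 44 seats: A 12, B 3, C 3, D 5, E 21.
No district's allocation decreased.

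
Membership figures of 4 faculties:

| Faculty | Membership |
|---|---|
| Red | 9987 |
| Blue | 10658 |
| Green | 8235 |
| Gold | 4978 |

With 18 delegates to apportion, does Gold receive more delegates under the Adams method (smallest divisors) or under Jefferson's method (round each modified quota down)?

Adams: Red 5, Blue 6, Green 4, Gold 3.
Jefferson: Red 6, Blue 6, Green 4, Gold 2.
Gold gets 3 under Adams and 2 under Jefferson.

Adams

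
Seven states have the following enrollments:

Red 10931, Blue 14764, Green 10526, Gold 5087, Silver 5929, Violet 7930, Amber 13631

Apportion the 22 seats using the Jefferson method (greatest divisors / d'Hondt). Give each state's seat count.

Red 4; Blue 5; Green 3; Gold 1; Silver 2; Violet 2; Amber 5

Standard divisor 68798/22 ≈ 3127.182; standard quotas: Red 3.495, Blue 4.721, Green 3.366, Gold 1.627, Silver 1.896, Violet 2.536, Amber 4.359.
Rounding down gives 3, 4, 3, 1, 1, 2, 4 = 18 seats, so the divisor must be adjusted.
With modified divisor 2700: modified quotas Red 4.049, Blue 5.468, Green 3.899, Gold 1.884, Silver 2.196, Violet 2.937, Amber 5.049.
Rounding down: Red 4, Blue 5, Green 3, Gold 1, Silver 2, Violet 2, Amber 5 (total 22).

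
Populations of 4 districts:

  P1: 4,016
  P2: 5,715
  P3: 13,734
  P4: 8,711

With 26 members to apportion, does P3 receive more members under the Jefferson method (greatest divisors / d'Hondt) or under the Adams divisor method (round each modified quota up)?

Jefferson

Jefferson: P1 3, P2 4, P3 12, P4 7.
Adams: P1 3, P2 5, P3 11, P4 7.
P3 gets 12 under Jefferson and 11 under Adams.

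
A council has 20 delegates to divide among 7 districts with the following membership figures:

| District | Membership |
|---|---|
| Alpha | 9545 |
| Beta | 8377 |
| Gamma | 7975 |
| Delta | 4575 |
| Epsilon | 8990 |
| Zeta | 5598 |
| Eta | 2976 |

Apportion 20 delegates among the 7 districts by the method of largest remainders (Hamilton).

The standard divisor is 48036/20 ≈ 2401.8.
Standard quotas: Alpha 3.9741, Beta 3.4878, Gamma 3.3204, Delta 1.9048, Epsilon 3.7430, Zeta 2.3308, Eta 1.2391.
Lower quotas: Alpha 3, Beta 3, Gamma 3, Delta 1, Epsilon 3, Zeta 2, Eta 1 (sum 16, leaving 4 seats).
Remainders in descending order: Alpha 0.9741, Delta 0.9048, Epsilon 0.7430, Beta 0.4878, Zeta 0.3308, Gamma 0.3204, Eta 0.2391.
The surplus seats go to Alpha, Delta, Epsilon, Beta.

Alpha 4, Beta 4, Gamma 3, Delta 2, Epsilon 4, Zeta 2, Eta 1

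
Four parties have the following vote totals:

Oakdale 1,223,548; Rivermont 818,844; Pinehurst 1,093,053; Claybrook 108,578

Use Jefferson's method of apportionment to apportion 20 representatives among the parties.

Oakdale=8; Rivermont=5; Pinehurst=7; Claybrook=0

Standard divisor 3244023/20 ≈ 162201.15; standard quotas: Oakdale 7.543, Rivermont 5.048, Pinehurst 6.739, Claybrook 0.669.
Rounding down gives 7, 5, 6, 0 = 18 seats, so the divisor must be adjusted.
With modified divisor 144800: modified quotas Oakdale 8.450, Rivermont 5.655, Pinehurst 7.549, Claybrook 0.750.
Rounding down: Oakdale 8, Rivermont 5, Pinehurst 7, Claybrook 0 (total 20).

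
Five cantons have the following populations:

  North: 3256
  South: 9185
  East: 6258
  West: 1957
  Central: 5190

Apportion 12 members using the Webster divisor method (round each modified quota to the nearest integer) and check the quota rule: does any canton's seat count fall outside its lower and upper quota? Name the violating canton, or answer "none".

none

Standard quotas: North 1.512, South 4.264, East 2.906, West 0.909, Central 2.410.
Webster allocation: North 2, South 4, East 3, West 1, Central 2.
Every allocation lies between the lower and upper quota.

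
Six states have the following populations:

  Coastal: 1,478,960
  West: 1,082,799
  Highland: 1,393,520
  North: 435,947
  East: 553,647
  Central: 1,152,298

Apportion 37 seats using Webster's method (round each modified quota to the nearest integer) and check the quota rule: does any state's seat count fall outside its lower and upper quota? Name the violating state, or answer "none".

Standard quotas: Coastal 8.975, West 6.571, Highland 8.456, North 2.645, East 3.360, Central 6.993.
Webster allocation: Coastal 9, West 7, Highland 8, North 3, East 3, Central 7.
Every allocation lies between the lower and upper quota.

none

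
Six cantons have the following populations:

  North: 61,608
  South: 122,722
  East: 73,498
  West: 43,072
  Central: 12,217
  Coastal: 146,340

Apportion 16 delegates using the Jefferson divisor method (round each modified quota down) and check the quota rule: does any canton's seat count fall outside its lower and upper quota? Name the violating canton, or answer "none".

none

Standard quotas: North 2.145, South 4.274, East 2.559, West 1.500, Central 0.425, Coastal 5.096.
Jefferson allocation: North 2, South 5, East 3, West 1, Central 0, Coastal 5.
Every allocation lies between the lower and upper quota.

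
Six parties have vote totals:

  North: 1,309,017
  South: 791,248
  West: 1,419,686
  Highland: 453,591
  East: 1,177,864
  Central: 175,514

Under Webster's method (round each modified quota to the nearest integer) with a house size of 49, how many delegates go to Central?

2

Standard divisor 5326920/49 ≈ 108712.653; standard quotas: North 12.041, South 7.278, West 13.059, Highland 4.172, East 10.835, Central 1.614.
Rounding to the nearest integer gives North 12, South 7, West 13, Highland 4, East 11, Central 2 — total 49, matching the house size, so no adjustment is needed.
Central receives 2.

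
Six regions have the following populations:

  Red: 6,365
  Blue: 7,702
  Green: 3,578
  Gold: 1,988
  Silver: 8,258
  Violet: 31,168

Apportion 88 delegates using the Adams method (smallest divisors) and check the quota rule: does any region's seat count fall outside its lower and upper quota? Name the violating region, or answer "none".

Standard quotas: Red 9.484, Blue 11.476, Green 5.331, Gold 2.962, Silver 12.305, Violet 46.441.
Adams allocation: Red 10, Blue 12, Green 6, Gold 3, Silver 12, Violet 45.
Violet has quota 46.441 (lower 46, upper 47) but receives 45 — outside the quota interval.

Violet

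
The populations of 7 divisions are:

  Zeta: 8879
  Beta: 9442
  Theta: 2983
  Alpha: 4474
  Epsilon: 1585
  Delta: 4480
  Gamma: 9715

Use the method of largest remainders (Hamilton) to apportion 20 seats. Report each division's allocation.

Zeta: 4, Beta: 5, Theta: 1, Alpha: 2, Epsilon: 1, Delta: 2, Gamma: 5

The standard divisor is 41558/20 ≈ 2077.9.
Standard quotas: Zeta 4.2731, Beta 4.5440, Theta 1.4356, Alpha 2.1531, Epsilon 0.7628, Delta 2.1560, Gamma 4.6754.
Lower quotas: Zeta 4, Beta 4, Theta 1, Alpha 2, Epsilon 0, Delta 2, Gamma 4 (sum 17, leaving 3 seats).
Remainders in descending order: Epsilon 0.7628, Gamma 0.6754, Beta 0.5440, Theta 0.4356, Zeta 0.2731, Delta 0.1560, Alpha 0.1531.
Largest remainders: Epsilon, Gamma, Beta receive the extra seats.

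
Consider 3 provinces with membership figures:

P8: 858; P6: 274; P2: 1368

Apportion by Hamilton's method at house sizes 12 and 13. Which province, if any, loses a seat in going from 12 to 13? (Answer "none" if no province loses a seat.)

At 12 seats: P8 4, P6 1, P2 7.
At 13 seats: P8 5, P6 1, P2 7.
No province's allocation decreased.

none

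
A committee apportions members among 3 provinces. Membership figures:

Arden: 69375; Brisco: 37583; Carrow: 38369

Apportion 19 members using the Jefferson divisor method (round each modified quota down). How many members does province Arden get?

9

Standard divisor 145327/19 ≈ 7648.789; standard quotas: Arden 9.070, Brisco 4.914, Carrow 5.016.
Rounding down gives 9, 4, 5 = 18 seats, so the divisor must be adjusted.
With modified divisor 7200: modified quotas Arden 9.635, Brisco 5.220, Carrow 5.329.
Rounding down: Arden 9, Brisco 5, Carrow 5 (total 19).
Arden receives 9.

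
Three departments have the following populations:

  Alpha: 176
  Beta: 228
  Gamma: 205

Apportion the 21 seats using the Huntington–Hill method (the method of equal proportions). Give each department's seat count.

With divisor 29: modified quotas Alpha 6.069, Beta 7.862, Gamma 7.069.
Geometric-mean thresholds: Alpha √(6·7)=6.481, Beta √(7·8)=7.483, Gamma √(7·8)=7.483.
Each quota rounded against its threshold gives Alpha 6, Beta 8, Gamma 7 (total 21).

Alpha 6, Beta 8, Gamma 7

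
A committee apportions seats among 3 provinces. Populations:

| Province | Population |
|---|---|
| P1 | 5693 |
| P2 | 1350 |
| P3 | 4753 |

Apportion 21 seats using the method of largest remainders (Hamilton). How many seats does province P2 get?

2

The standard divisor is 11796/21 ≈ 561.714.
Standard quotas: P1 10.1350, P2 2.4034, P3 8.4616.
Lower quotas: P1 10, P2 2, P3 8 (sum 20, leaving 1 seat).
Remainders in descending order: P3 0.4616, P2 0.4034, P1 0.1350.
Largest remainder: P3 receives the extra seat.
P2 receives 2.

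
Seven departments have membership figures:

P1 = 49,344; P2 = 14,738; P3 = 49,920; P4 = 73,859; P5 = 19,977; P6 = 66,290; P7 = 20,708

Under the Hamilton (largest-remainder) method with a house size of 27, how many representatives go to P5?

2

The standard divisor is 294836/27 ≈ 10919.852.
Standard quotas: P1 4.5187, P2 1.3497, P3 4.5715, P4 6.7637, P5 1.8294, P6 6.0706, P7 1.8964.
Lower quotas: P1 4, P2 1, P3 4, P4 6, P5 1, P6 6, P7 1 (sum 23, leaving 4 seats).
Remainders in descending order: P7 0.8964, P5 0.8294, P4 0.7637, P3 0.5715, P1 0.5187, P2 0.3497, P6 0.0706.
The surplus seats go to P7, P5, P4, P3.
P5 receives 2.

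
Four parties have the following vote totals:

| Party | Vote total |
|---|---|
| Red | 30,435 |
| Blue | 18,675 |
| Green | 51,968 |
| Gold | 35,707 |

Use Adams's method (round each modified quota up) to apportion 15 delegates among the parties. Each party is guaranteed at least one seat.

Red: 3; Blue: 2; Green: 6; Gold: 4

Standard divisor 136785/15 ≈ 9119; standard quotas: Red 3.338, Blue 2.048, Green 5.699, Gold 3.916.
Rounding up gives 4, 3, 6, 4 = 17 seats, so the divisor must be adjusted.
With modified divisor 10300: modified quotas Red 2.955, Blue 1.813, Green 5.045, Gold 3.467.
Rounding up: Red 3, Blue 2, Green 6, Gold 4 (total 15).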